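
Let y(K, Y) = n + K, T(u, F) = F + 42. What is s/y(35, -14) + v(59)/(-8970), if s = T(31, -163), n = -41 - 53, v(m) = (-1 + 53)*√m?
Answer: 121/59 - 2*√59/345 ≈ 2.0063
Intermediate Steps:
v(m) = 52*√m
n = -94
T(u, F) = 42 + F
y(K, Y) = -94 + K
s = -121 (s = 42 - 163 = -121)
s/y(35, -14) + v(59)/(-8970) = -121/(-94 + 35) + (52*√59)/(-8970) = -121/(-59) + (52*√59)*(-1/8970) = -121*(-1/59) - 2*√59/345 = 121/59 - 2*√59/345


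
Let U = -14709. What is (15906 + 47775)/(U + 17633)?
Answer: 63681/2924 ≈ 21.779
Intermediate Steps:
(15906 + 47775)/(U + 17633) = (15906 + 47775)/(-14709 + 17633) = 63681/2924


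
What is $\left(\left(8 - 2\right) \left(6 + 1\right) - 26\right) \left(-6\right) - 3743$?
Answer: $-3839$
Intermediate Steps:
$\left(\left(8 - 2\right) \left(6 + 1\right) - 26\right) \left(-6\right) - 3743 = \left(6 \cdot 7 - 26\right) \left(-6\right) - 3743 = \left(42 - 26\right) \left(-6\right) - 3743 = 16 \left(-6\right) - 3743 = -96 - 3743 = -3839$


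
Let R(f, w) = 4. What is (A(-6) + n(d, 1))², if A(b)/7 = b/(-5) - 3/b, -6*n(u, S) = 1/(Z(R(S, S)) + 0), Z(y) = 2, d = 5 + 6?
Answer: 502681/3600 ≈ 139.63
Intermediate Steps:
d = 11
n(u, S) = -1/12 (n(u, S) = -1/(6*(2 + 0)) = -⅙/2 = -⅙*½ = -1/12)
A(b) = -21/b - 7*b/5 (A(b) = 7*(b/(-5) - 3/b) = 7*(b*(-⅕) - 3/b) = 7*(-b/5 - 3/b) = 7*(-3/b - b/5) = -21/b - 7*b/5)
(A(-6) + n(d, 1))² = ((-21/(-6) - 7/5*(-6)) - 1/12)² = ((-21*(-⅙) + 42/5) - 1/12)² = ((7/2 + 42/5) - 1/12)² = (119/10 - 1/12)² = (709/60)² = 502681/3600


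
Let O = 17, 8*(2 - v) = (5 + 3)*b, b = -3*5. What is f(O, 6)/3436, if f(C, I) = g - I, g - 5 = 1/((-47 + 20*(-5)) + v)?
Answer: -131/446680 ≈ -0.00029327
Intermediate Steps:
b = -15
v = 17 (v = 2 - (5 + 3)*(-15)/8 = 2 - (-15) = 2 - ⅛*(-120) = 2 + 15 = 17)
g = 649/130 (g = 5 + 1/((-47 + 20*(-5)) + 17) = 5 + 1/((-47 - 100) + 17) = 5 + 1/(-147 + 17) = 5 + 1/(-130) = 5 - 1/130 = 649/130 ≈ 4.9923)
f(C, I) = 649/130 - I
f(O, 6)/3436 = (649/130 - 1*6)/3436 = (649/130 - 6)*(1/3436) = -131/130*1/3436 = -131/446680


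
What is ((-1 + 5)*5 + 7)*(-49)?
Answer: -1323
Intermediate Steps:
((-1 + 5)*5 + 7)*(-49) = (4*5 + 7)*(-49) = (20 + 7)*(-49) = 27*(-49) = -1323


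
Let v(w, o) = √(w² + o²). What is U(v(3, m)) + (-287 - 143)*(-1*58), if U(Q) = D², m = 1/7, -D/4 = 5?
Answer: 25340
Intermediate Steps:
D = -20 (D = -4*5 = -20)
m = ⅐ ≈ 0.14286
v(w, o) = √(o² + w²)
U(Q) = 400 (U(Q) = (-20)² = 400)
U(v(3, m)) + (-287 - 143)*(-1*58) = 400 + (-287 - 143)*(-1*58) = 400 - 430*(-58) = 400 + 24940 = 25340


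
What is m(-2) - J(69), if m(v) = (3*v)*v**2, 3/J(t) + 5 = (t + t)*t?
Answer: -228411/9517 ≈ -24.000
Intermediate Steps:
J(t) = 3/(-5 + 2*t**2) (J(t) = 3/(-5 + (t + t)*t) = 3/(-5 + (2*t)*t) = 3/(-5 + 2*t**2))
m(v) = 3*v**3
m(-2) - J(69) = 3*(-2)**3 - 3/(-5 + 2*69**2) = 3*(-8) - 3/(-5 + 2*4761) = -24 - 3/(-5 + 9522) = -24 - 3/9517 = -228411/9517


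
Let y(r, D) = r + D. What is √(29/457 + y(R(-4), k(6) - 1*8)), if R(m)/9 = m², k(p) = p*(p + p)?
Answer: 3*√4828205/457 ≈ 14.424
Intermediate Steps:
k(p) = 2*p² (k(p) = p*(2*p) = 2*p²)
R(m) = 9*m²
y(r, D) = D + r
√(29/457 + y(R(-4), k(6) - 1*8)) = √(29/457 + ((2*6² - 1*8) + 9*(-4)²)) = √(29*(1/457) + ((2*36 - 8) + 9*16)) = √(29/457 + ((72 - 8) + 144)) = √(29/457 + (64 + 144)) = √(29/457 + 208) = √(95085/457) = 3*√4828205/457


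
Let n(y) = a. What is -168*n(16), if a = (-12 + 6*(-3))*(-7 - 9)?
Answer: -80640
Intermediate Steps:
a = 480 (a = (-12 - 18)*(-16) = -30*(-16) = 480)
n(y) = 480
-168*n(16) = -168*480 = -80640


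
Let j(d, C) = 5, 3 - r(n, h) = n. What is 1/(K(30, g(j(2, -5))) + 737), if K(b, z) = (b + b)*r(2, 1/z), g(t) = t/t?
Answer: 1/797 ≈ 0.0012547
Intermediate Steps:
r(n, h) = 3 - n
g(t) = 1
K(b, z) = 2*b (K(b, z) = (b + b)*(3 - 1*2) = (2*b)*(3 - 2) = (2*b)*1 = 2*b)
1/(K(30, g(j(2, -5))) + 737) = 1/(2*30 + 737) = 1/(60 + 737) = 1/797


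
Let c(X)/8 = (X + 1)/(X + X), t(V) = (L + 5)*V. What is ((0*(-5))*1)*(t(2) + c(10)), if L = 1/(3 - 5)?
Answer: 0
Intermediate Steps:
L = -½ (L = 1/(-2) = -½ ≈ -0.50000)
t(V) = 9*V/2 (t(V) = (-½ + 5)*V = 9*V/2)
c(X) = 4*(1 + X)/X (c(X) = 8*((X + 1)/(X + X)) = 8*((1 + X)/((2*X))) = 8*((1 + X)*(1/(2*X))) = 8*((1 + X)/(2*X)) = 4*(1 + X)/X)
((0*(-5))*1)*(t(2) + c(10)) = ((0*(-5))*1)*((9/2)*2 + (4 + 4/10)) = (0*1)*(9 + (4 + 4*(⅒))) = 0*(9 + (4 + ⅖)) = 0*(9 + 22/5) = 0*(67/5) = 0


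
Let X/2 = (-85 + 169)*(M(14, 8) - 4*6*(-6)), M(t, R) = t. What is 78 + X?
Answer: 26622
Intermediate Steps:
X = 26544 (X = 2*((-85 + 169)*(14 - 4*6*(-6))) = 2*(84*(14 - 24*(-6))) = 2*(84*(14 + 144)) = 2*(84*158) = 2*13272 = 26544)
78 + X = 78 + 26544 = 26622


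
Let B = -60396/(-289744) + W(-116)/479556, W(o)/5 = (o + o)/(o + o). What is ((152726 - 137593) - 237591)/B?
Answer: -68995981148094/64653377 ≈ -1.0672e+6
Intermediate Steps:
W(o) = 5 (W(o) = 5*((o + o)/(o + o)) = 5*((2*o)/((2*o))) = 5*((2*o)*(1/(2*o))) = 5*1 = 5)
B = 64653377/310152843 (B = -60396/(-289744) + 5/479556 = -60396*(-1/289744) + 5*(1/479556) = 2157/10348 + 5/479556 = 64653377/310152843 ≈ 0.20846)
((152726 - 137593) - 237591)/B = ((152726 - 137593) - 237591)/(64653377/310152843) = (15133 - 237591)*(310152843/64653377) = -222458*310152843/64653377 = -68995981148094/64653377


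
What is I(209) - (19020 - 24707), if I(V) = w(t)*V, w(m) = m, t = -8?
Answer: 4015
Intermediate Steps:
I(V) = -8*V
I(209) - (19020 - 24707) = -8*209 - (19020 - 24707) = -1672 - 1*(-5687) = -1672 + 5687 = 4015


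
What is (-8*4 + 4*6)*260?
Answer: -2080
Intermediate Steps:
(-8*4 + 4*6)*260 = (-32 + 24)*260 = -8*260 = -2080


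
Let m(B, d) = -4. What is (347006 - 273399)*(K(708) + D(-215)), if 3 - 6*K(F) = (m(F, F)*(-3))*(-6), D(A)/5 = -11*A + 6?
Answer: 1747062145/2 ≈ 8.7353e+8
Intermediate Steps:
D(A) = 30 - 55*A (D(A) = 5*(-11*A + 6) = 5*(6 - 11*A) = 30 - 55*A)
K(F) = 25/2 (K(F) = ½ - (-4*(-3))*(-6)/6 = ½ - 2*(-6) = ½ - ⅙*(-72) = ½ + 12 = 25/2)
(347006 - 273399)*(K(708) + D(-215)) = (347006 - 273399)*(25/2 + (30 - 55*(-215))) = 73607*(25/2 + (30 + 11825)) = 73607*(25/2 + 11855) = 73607*(23735/2) = 1747062145/2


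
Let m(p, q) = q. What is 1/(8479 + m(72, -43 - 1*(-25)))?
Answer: 1/8461 ≈ 0.00011819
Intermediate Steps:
1/(8479 + m(72, -43 - 1*(-25))) = 1/(8479 + (-43 - 1*(-25))) = 1/(8479 + (-43 + 25)) = 1/(8479 - 18) = 1/8461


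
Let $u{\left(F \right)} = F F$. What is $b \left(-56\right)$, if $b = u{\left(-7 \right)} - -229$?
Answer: $-15568$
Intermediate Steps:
$u{\left(F \right)} = F^{2}$
$b = 278$ ($b = \left(-7\right)^{2} - -229 = 49 + 229 = 278$)
$b \left(-56\right) = 278 \left(-56\right) = -15568$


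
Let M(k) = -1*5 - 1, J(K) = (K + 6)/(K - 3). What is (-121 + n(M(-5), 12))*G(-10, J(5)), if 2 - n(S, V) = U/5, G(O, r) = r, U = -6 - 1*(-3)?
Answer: -3256/5 ≈ -651.20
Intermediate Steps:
U = -3 (U = -6 + 3 = -3)
J(K) = (6 + K)/(-3 + K)
M(k) = -6 (M(k) = -5 - 1 = -6)
n(S, V) = 13/5 (n(S, V) = 2 - (-3)/5 = 2 - 1*(-⅗) = 2 + ⅗ = 13/5)
(-121 + n(M(-5), 12))*G(-10, J(5)) = (-121 + 13/5)*((6 + 5)/(-3 + 5)) = -592*11/(5*2) = -296*11/5 = -592/5*11/2 = -3256/5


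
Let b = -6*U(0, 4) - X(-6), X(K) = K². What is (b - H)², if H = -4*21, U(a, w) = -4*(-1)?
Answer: 576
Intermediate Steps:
U(a, w) = 4
H = -84
b = -60 (b = -6*4 - 1*(-6)² = -24 - 1*36 = -24 - 36 = -60)
(b - H)² = (-60 - 1*(-84))² = (-60 + 84)² = 24² = 576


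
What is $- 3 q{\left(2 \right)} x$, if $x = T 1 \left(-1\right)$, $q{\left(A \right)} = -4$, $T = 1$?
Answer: $-12$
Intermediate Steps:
$x = -1$ ($x = 1 \cdot 1 \left(-1\right) = 1 \left(-1\right) = -1$)
$- 3 q{\left(2 \right)} x = \left(-3\right) \left(-4\right) \left(-1\right) = 12 \left(-1\right) = -12$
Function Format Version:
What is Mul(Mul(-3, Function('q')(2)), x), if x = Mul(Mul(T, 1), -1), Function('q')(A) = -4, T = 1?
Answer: -12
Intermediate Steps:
x = -1 (x = Mul(Mul(1, 1), -1) = Mul(1, -1) = -1)
Mul(Mul(-3, Function('q')(2)), x) = Mul(Mul(-3, -4), -1) = Mul(12, -1) = -12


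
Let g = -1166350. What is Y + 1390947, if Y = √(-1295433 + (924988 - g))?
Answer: 1390947 + √795905 ≈ 1.3918e+6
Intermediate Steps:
Y = √795905 (Y = √(-1295433 + (924988 - 1*(-1166350))) = √(-1295433 + (924988 + 1166350)) = √(-1295433 + 2091338) = √795905 ≈ 892.13)
Y + 1390947 = √795905 + 1390947 = 1390947 + √795905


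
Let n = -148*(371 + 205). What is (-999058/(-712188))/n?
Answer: -499529/30356301312 ≈ -1.6456e-5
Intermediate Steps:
n = -85248 (n = -148*576 = -85248)
(-999058/(-712188))/n = -999058/(-712188)/(-85248) = -999058*(-1/712188)*(-1/85248) = (499529/356094)*(-1/85248) = -499529/30356301312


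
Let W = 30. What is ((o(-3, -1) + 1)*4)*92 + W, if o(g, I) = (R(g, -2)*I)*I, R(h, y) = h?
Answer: -706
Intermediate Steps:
o(g, I) = g*I² (o(g, I) = (g*I)*I = (I*g)*I = g*I²)
((o(-3, -1) + 1)*4)*92 + W = ((-3*(-1)² + 1)*4)*92 + 30 = ((-3*1 + 1)*4)*92 + 30 = ((-3 + 1)*4)*92 + 30 = -2*4*92 + 30 = -8*92 + 30 = -736 + 30 = -706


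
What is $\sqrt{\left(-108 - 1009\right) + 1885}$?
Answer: $16 \sqrt{3} \approx 27.713$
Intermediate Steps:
$\sqrt{\left(-108 - 1009\right) + 1885} = \sqrt{-1117 + 1885} = \sqrt{768} = 16 \sqrt{3}$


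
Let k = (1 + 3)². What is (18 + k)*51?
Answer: 1734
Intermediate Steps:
k = 16 (k = 4² = 16)
(18 + k)*51 = (18 + 16)*51 = 34*51 = 1734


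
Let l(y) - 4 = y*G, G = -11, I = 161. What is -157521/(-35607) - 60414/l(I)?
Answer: 20764965/537757 ≈ 38.614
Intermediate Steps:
l(y) = 4 - 11*y (l(y) = 4 + y*(-11) = 4 - 11*y)
-157521/(-35607) - 60414/l(I) = -157521/(-35607) - 60414/(4 - 11*161) = -157521*(-1/35607) - 60414/(4 - 1771) = 4039/913 - 60414/(-1767) = 4039/913 - 60414*(-1/1767) = 4039/913 + 20138/589 = 20764965/537757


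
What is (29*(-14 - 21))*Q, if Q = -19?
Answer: 19285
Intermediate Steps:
(29*(-14 - 21))*Q = (29*(-14 - 21))*(-19) = (29*(-35))*(-19) = -1015*(-19) = 19285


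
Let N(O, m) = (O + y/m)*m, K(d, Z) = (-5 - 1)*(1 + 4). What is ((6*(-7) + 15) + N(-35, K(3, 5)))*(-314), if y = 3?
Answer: -322164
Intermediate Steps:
K(d, Z) = -30 (K(d, Z) = -6*5 = -30)
N(O, m) = m*(O + 3/m) (N(O, m) = (O + 3/m)*m = m*(O + 3/m))
((6*(-7) + 15) + N(-35, K(3, 5)))*(-314) = ((6*(-7) + 15) + (3 - 35*(-30)))*(-314) = ((-42 + 15) + (3 + 1050))*(-314) = (-27 + 1053)*(-314) = 1026*(-314) = -322164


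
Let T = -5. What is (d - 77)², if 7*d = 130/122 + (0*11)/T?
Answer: 1076758596/182329 ≈ 5905.6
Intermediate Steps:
d = 65/427 (d = (130/122 + (0*11)/(-5))/7 = (130*(1/122) + 0*(-⅕))/7 = (65/61 + 0)/7 = (⅐)*(65/61) = 65/427 ≈ 0.15222)
(d - 77)² = (65/427 - 77)² = (-32814/427)² = 1076758596/182329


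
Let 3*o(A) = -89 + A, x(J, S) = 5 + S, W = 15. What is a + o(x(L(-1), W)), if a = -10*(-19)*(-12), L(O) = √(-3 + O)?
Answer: -2303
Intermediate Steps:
o(A) = -89/3 + A/3 (o(A) = (-89 + A)/3 = -89/3 + A/3)
a = -2280 (a = 190*(-12) = -2280)
a + o(x(L(-1), W)) = -2280 + (-89/3 + (5 + 15)/3) = -2280 + (-89/3 + (⅓)*20) = -2280 + (-89/3 + 20/3) = -2280 - 23 = -2303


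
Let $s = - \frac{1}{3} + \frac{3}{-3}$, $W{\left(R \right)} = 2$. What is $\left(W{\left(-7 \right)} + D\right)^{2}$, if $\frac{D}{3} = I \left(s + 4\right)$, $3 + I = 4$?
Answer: $100$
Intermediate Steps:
$I = 1$ ($I = -3 + 4 = 1$)
$s = - \frac{4}{3}$ ($s = \left(-1\right) \frac{1}{3} + 3 \left(- \frac{1}{3}\right) = - \frac{1}{3} - 1 = - \frac{4}{3} \approx -1.3333$)
$D = 8$ ($D = 3 \cdot 1 \left(- \frac{4}{3} + 4\right) = 3 \cdot 1 \cdot \frac{8}{3} = 3 \cdot \frac{8}{3} = 8$)
$\left(W{\left(-7 \right)} + D\right)^{2} = \left(2 + 8\right)^{2} = 10^{2} = 100$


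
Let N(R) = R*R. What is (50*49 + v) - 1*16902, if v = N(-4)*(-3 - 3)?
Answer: -14548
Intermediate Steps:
N(R) = R**2
v = -96 (v = (-4)**2*(-3 - 3) = 16*(-6) = -96)
(50*49 + v) - 1*16902 = (50*49 - 96) - 1*16902 = (2450 - 96) - 16902 = 2354 - 16902 = -14548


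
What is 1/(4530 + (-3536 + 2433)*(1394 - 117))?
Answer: -1/1404001 ≈ -7.1225e-7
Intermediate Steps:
1/(4530 + (-3536 + 2433)*(1394 - 117)) = 1/(4530 - 1103*1277) = 1/(4530 - 1408531) = 1/(-1404001) = -1/1404001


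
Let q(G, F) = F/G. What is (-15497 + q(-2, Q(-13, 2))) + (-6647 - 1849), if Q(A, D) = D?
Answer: -23994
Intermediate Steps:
(-15497 + q(-2, Q(-13, 2))) + (-6647 - 1849) = (-15497 + 2/(-2)) + (-6647 - 1849) = (-15497 + 2*(-½)) - 8496 = (-15497 - 1) - 8496 = -15498 - 8496 = -23994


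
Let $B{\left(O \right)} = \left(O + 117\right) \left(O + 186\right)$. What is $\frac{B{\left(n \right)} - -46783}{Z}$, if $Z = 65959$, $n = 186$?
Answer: $\frac{159499}{65959} \approx 2.4182$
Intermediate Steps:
$B{\left(O \right)} = \left(117 + O\right) \left(186 + O\right)$
$\frac{B{\left(n \right)} - -46783}{Z} = \frac{\left(21762 + 186^{2} + 303 \cdot 186\right) - -46783}{65959} = \left(\left(21762 + 34596 + 56358\right) + 46783\right) \frac{1}{65959} = \left(112716 + 46783\right) \frac{1}{65959} = 159499 \cdot \frac{1}{65959} = \frac{159499}{65959}$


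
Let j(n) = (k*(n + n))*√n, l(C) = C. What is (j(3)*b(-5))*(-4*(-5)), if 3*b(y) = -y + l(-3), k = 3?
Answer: 240*√3 ≈ 415.69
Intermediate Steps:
b(y) = -1 - y/3 (b(y) = (-y - 3)/3 = (-3 - y)/3 = -1 - y/3)
j(n) = 6*n^(3/2) (j(n) = (3*(n + n))*√n = (3*(2*n))*√n = (6*n)*√n = 6*n^(3/2))
(j(3)*b(-5))*(-4*(-5)) = ((6*3^(3/2))*(-1 - ⅓*(-5)))*(-4*(-5)) = ((6*(3*√3))*(-1 + 5/3))*20 = ((18*√3)*(⅔))*20 = (12*√3)*20 = 240*√3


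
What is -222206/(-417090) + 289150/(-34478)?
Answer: -28235088758/3595107255 ≈ -7.8538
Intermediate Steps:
-222206/(-417090) + 289150/(-34478) = -222206*(-1/417090) + 289150*(-1/34478) = 111103/208545 - 144575/17239 = -28235088758/3595107255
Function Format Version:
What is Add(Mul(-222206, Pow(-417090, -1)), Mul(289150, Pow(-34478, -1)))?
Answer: Rational(-28235088758, 3595107255) ≈ -7.8538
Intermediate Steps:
Add(Mul(-222206, Pow(-417090, -1)), Mul(289150, Pow(-34478, -1))) = Add(Mul(-222206, Rational(-1, 417090)), Mul(289150, Rational(-1, 34478))) = Add(Rational(111103, 208545), Rational(-144575, 17239)) = Rational(-28235088758, 3595107255)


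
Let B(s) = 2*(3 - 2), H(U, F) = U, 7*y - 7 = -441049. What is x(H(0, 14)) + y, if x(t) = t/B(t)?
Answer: -63006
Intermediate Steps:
y = -63006 (y = 1 + (⅐)*(-441049) = 1 - 63007 = -63006)
B(s) = 2 (B(s) = 2*1 = 2)
x(t) = t/2
x(H(0, 14)) + y = (½)*0 - 63006 = 0 - 63006 = -63006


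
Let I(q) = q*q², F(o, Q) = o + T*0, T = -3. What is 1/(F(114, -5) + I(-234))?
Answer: -1/12812790 ≈ -7.8047e-8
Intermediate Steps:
F(o, Q) = o (F(o, Q) = o - 3*0 = o + 0 = o)
I(q) = q³
1/(F(114, -5) + I(-234)) = 1/(114 + (-234)³) = 1/(114 - 12812904) = 1/(-12812790) = -1/12812790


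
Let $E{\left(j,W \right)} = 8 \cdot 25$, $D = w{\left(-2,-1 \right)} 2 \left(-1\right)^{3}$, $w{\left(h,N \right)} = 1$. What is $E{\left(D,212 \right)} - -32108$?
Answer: $32308$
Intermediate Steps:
$D = -2$ ($D = 1 \cdot 2 \left(-1\right)^{3} = 2 \left(-1\right) = -2$)
$E{\left(j,W \right)} = 200$
$E{\left(D,212 \right)} - -32108 = 200 - -32108 = 200 + 32108 = 32308$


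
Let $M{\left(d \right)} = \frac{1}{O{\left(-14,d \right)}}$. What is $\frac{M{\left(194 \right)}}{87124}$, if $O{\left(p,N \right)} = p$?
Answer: $- \frac{1}{1219736} \approx -8.1985 \cdot 10^{-7}$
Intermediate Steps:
$M{\left(d \right)} = - \frac{1}{14}$ ($M{\left(d \right)} = \frac{1}{-14} = - \frac{1}{14}$)
$\frac{M{\left(194 \right)}}{87124} = - \frac{1}{14 \cdot 87124} = \left(- \frac{1}{14}\right) \frac{1}{87124} = - \frac{1}{1219736}$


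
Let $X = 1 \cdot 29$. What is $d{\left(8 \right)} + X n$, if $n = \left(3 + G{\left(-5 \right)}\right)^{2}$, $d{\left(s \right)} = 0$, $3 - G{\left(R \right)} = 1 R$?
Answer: $3509$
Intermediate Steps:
$G{\left(R \right)} = 3 - R$ ($G{\left(R \right)} = 3 - 1 R = 3 - R$)
$X = 29$
$n = 121$ ($n = \left(3 + \left(3 - -5\right)\right)^{2} = \left(3 + \left(3 + 5\right)\right)^{2} = \left(3 + 8\right)^{2} = 11^{2} = 121$)
$d{\left(8 \right)} + X n = 0 + 29 \cdot 121 = 0 + 3509 = 3509$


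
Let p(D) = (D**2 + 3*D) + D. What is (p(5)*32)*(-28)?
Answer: -40320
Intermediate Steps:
p(D) = D**2 + 4*D
(p(5)*32)*(-28) = ((5*(4 + 5))*32)*(-28) = ((5*9)*32)*(-28) = (45*32)*(-28) = 1440*(-28) = -40320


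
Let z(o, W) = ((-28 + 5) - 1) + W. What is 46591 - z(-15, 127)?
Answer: 46488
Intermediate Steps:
z(o, W) = -24 + W (z(o, W) = (-23 - 1) + W = -24 + W)
46591 - z(-15, 127) = 46591 - (-24 + 127) = 46591 - 1*103 = 46591 - 103 = 46488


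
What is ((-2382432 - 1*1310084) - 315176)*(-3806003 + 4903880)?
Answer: -4399952869884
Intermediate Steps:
((-2382432 - 1*1310084) - 315176)*(-3806003 + 4903880) = ((-2382432 - 1310084) - 315176)*1097877 = (-3692516 - 315176)*1097877 = -4007692*1097877 = -4399952869884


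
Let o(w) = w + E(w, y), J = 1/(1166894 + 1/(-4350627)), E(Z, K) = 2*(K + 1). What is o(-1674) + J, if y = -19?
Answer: -8681192123387643/5076720542537 ≈ -1710.0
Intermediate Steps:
E(Z, K) = 2 + 2*K (E(Z, K) = 2*(1 + K) = 2 + 2*K)
J = 4350627/5076720542537 (J = 1/(1166894 - 1/4350627) = 1/(5076720542537/4350627) = 4350627/5076720542537 ≈ 8.5698e-7)
o(w) = -36 + w (o(w) = w + (2 + 2*(-19)) = w + (2 - 38) = w - 36 = -36 + w)
o(-1674) + J = (-36 - 1674) + 4350627/5076720542537 = -1710 + 4350627/5076720542537 = -8681192123387643/5076720542537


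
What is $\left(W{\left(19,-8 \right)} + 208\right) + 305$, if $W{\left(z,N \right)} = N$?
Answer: $505$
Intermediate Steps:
$\left(W{\left(19,-8 \right)} + 208\right) + 305 = \left(-8 + 208\right) + 305 = 200 + 305 = 505$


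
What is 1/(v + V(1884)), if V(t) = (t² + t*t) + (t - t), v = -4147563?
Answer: 1/2951349 ≈ 3.3883e-7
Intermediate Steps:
V(t) = 2*t² (V(t) = (t² + t²) + 0 = 2*t² + 0 = 2*t²)
1/(v + V(1884)) = 1/(-4147563 + 2*1884²) = 1/(-4147563 + 2*3549456) = 1/(-4147563 + 7098912) = 1/2951349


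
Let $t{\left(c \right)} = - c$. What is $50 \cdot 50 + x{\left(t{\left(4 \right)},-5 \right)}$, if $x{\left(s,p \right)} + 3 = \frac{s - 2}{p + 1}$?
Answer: $\frac{4997}{2} \approx 2498.5$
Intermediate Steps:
$x{\left(s,p \right)} = -3 + \frac{-2 + s}{1 + p}$ ($x{\left(s,p \right)} = -3 + \frac{s - 2}{p + 1} = -3 + \frac{-2 + s}{1 + p}$)
$50 \cdot 50 + x{\left(t{\left(4 \right)},-5 \right)} = 50 \cdot 50 + \frac{-5 - 4 - -15}{1 - 5} = 2500 + \frac{-5 - 4 + 15}{-4} = 2500 - \frac{3}{2} = \frac{4997}{2}$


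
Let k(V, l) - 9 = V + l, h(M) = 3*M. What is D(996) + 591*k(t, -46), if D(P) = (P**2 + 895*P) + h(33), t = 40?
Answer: 1885308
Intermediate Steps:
k(V, l) = 9 + V + l (k(V, l) = 9 + (V + l) = 9 + V + l)
D(P) = 99 + P**2 + 895*P (D(P) = (P**2 + 895*P) + 3*33 = (P**2 + 895*P) + 99 = 99 + P**2 + 895*P)
D(996) + 591*k(t, -46) = (99 + 996**2 + 895*996) + 591*(9 + 40 - 46) = (99 + 992016 + 891420) + 591*3 = 1883535 + 1773 = 1885308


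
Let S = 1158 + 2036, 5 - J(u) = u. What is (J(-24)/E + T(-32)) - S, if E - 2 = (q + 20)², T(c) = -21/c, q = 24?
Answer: -99018739/31008 ≈ -3193.3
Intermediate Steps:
J(u) = 5 - u
E = 1938 (E = 2 + (24 + 20)² = 2 + 44² = 2 + 1936 = 1938)
S = 3194
(J(-24)/E + T(-32)) - S = ((5 - 1*(-24))/1938 - 21/(-32)) - 1*3194 = ((5 + 24)*(1/1938) - 21*(-1/32)) - 3194 = (29*(1/1938) + 21/32) - 3194 = (29/1938 + 21/32) - 3194 = 20813/31008 - 3194 = -99018739/31008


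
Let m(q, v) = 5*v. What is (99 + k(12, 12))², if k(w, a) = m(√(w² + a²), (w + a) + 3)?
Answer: 54756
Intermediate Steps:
k(w, a) = 15 + 5*a + 5*w (k(w, a) = 5*((w + a) + 3) = 5*((a + w) + 3) = 5*(3 + a + w) = 15 + 5*a + 5*w)
(99 + k(12, 12))² = (99 + (15 + 5*12 + 5*12))² = (99 + (15 + 60 + 60))² = (99 + 135)² = 234² = 54756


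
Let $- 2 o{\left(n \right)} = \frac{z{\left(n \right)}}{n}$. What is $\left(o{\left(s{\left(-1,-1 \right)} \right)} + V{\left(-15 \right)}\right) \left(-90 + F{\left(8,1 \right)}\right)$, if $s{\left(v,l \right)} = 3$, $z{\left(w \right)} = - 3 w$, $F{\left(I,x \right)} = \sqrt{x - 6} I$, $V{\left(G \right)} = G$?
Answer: $1215 - 108 i \sqrt{5} \approx 1215.0 - 241.5 i$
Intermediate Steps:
$F{\left(I,x \right)} = I \sqrt{-6 + x}$ ($F{\left(I,x \right)} = \sqrt{-6 + x} I = I \sqrt{-6 + x}$)
$o{\left(n \right)} = \frac{3}{2}$ ($o{\left(n \right)} = - \frac{- 3 n \frac{1}{n}}{2} = \left(- \frac{1}{2}\right) \left(-3\right) = \frac{3}{2}$)
$\left(o{\left(s{\left(-1,-1 \right)} \right)} + V{\left(-15 \right)}\right) \left(-90 + F{\left(8,1 \right)}\right) = \left(\frac{3}{2} - 15\right) \left(-90 + 8 \sqrt{-6 + 1}\right) = - \frac{27 \left(-90 + 8 \sqrt{-5}\right)}{2} = - \frac{27 \left(-90 + 8 i \sqrt{5}\right)}{2} = 1215 - 108 i \sqrt{5}$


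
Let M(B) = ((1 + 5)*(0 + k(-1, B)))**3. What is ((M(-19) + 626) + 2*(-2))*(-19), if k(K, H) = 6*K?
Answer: 874646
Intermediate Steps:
M(B) = -46656 (M(B) = ((1 + 5)*(0 + 6*(-1)))**3 = (6*(0 - 6))**3 = (6*(-6))**3 = (-36)**3 = -46656)
((M(-19) + 626) + 2*(-2))*(-19) = ((-46656 + 626) + 2*(-2))*(-19) = (-46030 - 4)*(-19) = -46034*(-19) = 874646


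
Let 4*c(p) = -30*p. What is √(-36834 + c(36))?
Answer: 4*I*√2319 ≈ 192.62*I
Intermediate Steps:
c(p) = -15*p/2 (c(p) = (-30*p)/4 = -15*p/2)
√(-36834 + c(36)) = √(-36834 - 15/2*36) = √(-36834 - 270) = √(-37104) = 4*I*√2319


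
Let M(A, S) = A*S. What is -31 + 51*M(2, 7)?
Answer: 683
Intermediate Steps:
-31 + 51*M(2, 7) = -31 + 51*(2*7) = -31 + 51*14 = -31 + 714 = 683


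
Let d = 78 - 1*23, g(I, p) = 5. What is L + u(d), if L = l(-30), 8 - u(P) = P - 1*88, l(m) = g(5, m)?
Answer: 46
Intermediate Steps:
l(m) = 5
d = 55 (d = 78 - 23 = 55)
u(P) = 96 - P (u(P) = 8 - (P - 1*88) = 8 - (P - 88) = 8 - (-88 + P) = 8 + (88 - P) = 96 - P)
L = 5
L + u(d) = 5 + (96 - 1*55) = 5 + (96 - 55) = 5 + 41 = 46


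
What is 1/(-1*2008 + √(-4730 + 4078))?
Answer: -502/1008179 - I*√163/2016358 ≈ -0.00049793 - 6.3318e-6*I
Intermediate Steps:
1/(-1*2008 + √(-4730 + 4078)) = 1/(-2008 + √(-652)) = 1/(-2008 + 2*I*√163)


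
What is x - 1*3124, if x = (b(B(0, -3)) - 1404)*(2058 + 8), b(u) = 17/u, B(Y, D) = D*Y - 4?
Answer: -5825137/2 ≈ -2.9126e+6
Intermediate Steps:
B(Y, D) = -4 + D*Y
x = -5818889/2 (x = (17/(-4 - 3*0) - 1404)*(2058 + 8) = (17/(-4 + 0) - 1404)*2066 = (17/(-4) - 1404)*2066 = (17*(-¼) - 1404)*2066 = (-17/4 - 1404)*2066 = -5633/4*2066 = -5818889/2 ≈ -2.9094e+6)
x - 1*3124 = -5818889/2 - 1*3124 = -5818889/2 - 3124 = -5825137/2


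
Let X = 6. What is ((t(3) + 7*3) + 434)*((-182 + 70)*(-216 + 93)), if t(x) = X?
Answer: 6350736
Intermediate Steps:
t(x) = 6
((t(3) + 7*3) + 434)*((-182 + 70)*(-216 + 93)) = ((6 + 7*3) + 434)*((-182 + 70)*(-216 + 93)) = ((6 + 21) + 434)*(-112*(-123)) = (27 + 434)*13776 = 461*13776 = 6350736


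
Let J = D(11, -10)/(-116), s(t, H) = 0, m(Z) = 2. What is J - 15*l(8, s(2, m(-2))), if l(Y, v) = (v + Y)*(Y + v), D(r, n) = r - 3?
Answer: -27842/29 ≈ -960.07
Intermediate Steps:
D(r, n) = -3 + r
l(Y, v) = (Y + v)**2 (l(Y, v) = (Y + v)*(Y + v) = (Y + v)**2)
J = -2/29 (J = (-3 + 11)/(-116) = 8*(-1/116) = -2/29 ≈ -0.068966)
J - 15*l(8, s(2, m(-2))) = -2/29 - 15*(8 + 0)**2 = -2/29 - 15*8**2 = -2/29 - 15*64 = -2/29 - 960 = -27842/29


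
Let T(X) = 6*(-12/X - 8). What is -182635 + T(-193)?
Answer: -35257747/193 ≈ -1.8268e+5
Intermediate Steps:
T(X) = -48 - 72/X (T(X) = 6*(-8 - 12/X) = -48 - 72/X)
-182635 + T(-193) = -182635 + (-48 - 72/(-193)) = -182635 + (-48 - 72*(-1/193)) = -182635 + (-48 + 72/193) = -182635 - 9192/193 = -35257747/193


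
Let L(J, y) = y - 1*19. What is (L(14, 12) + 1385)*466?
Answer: 642148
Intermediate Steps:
L(J, y) = -19 + y (L(J, y) = y - 19 = -19 + y)
(L(14, 12) + 1385)*466 = ((-19 + 12) + 1385)*466 = (-7 + 1385)*466 = 1378*466 = 642148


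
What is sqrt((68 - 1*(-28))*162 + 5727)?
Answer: sqrt(21279) ≈ 145.87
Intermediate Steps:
sqrt((68 - 1*(-28))*162 + 5727) = sqrt((68 + 28)*162 + 5727) = sqrt(96*162 + 5727) = sqrt(15552 + 5727) = sqrt(21279)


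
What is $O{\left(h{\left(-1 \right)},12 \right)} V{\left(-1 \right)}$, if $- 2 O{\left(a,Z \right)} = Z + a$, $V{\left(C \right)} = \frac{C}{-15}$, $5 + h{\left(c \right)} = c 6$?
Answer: $- \frac{1}{30} \approx -0.033333$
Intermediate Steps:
$h{\left(c \right)} = -5 + 6 c$ ($h{\left(c \right)} = -5 + c 6 = -5 + 6 c$)
$V{\left(C \right)} = - \frac{C}{15}$ ($V{\left(C \right)} = C \left(- \frac{1}{15}\right) = - \frac{C}{15}$)
$O{\left(a,Z \right)} = - \frac{Z}{2} - \frac{a}{2}$ ($O{\left(a,Z \right)} = - \frac{Z + a}{2} = - \frac{Z}{2} - \frac{a}{2}$)
$O{\left(h{\left(-1 \right)},12 \right)} V{\left(-1 \right)} = \left(\left(- \frac{1}{2}\right) 12 - \frac{-5 + 6 \left(-1\right)}{2}\right) \left(\left(- \frac{1}{15}\right) \left(-1\right)\right) = \left(-6 - \frac{-5 - 6}{2}\right) \frac{1}{15} = \left(-6 - - \frac{11}{2}\right) \frac{1}{15} = \left(-6 + \frac{11}{2}\right) \frac{1}{15} = \left(- \frac{1}{2}\right) \frac{1}{15} = - \frac{1}{30}$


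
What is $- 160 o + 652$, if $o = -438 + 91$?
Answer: $56172$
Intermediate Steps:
$o = -347$
$- 160 o + 652 = \left(-160\right) \left(-347\right) + 652 = 55520 + 652 = 56172$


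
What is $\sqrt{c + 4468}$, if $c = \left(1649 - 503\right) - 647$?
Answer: $\sqrt{4967} \approx 70.477$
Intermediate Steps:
$c = 499$ ($c = 1146 - 647 = 499$)
$\sqrt{c + 4468} = \sqrt{499 + 4468} = \sqrt{4967}$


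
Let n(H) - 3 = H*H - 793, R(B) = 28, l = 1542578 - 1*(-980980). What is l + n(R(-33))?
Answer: 2523552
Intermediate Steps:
l = 2523558 (l = 1542578 + 980980 = 2523558)
n(H) = -790 + H² (n(H) = 3 + (H*H - 793) = 3 + (H² - 793) = 3 + (-793 + H²) = -790 + H²)
l + n(R(-33)) = 2523558 + (-790 + 28²) = 2523558 + (-790 + 784) = 2523558 - 6 = 2523552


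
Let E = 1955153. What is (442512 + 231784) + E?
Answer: 2629449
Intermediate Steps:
(442512 + 231784) + E = (442512 + 231784) + 1955153 = 674296 + 1955153 = 2629449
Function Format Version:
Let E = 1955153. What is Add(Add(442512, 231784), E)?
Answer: 2629449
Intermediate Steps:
Add(Add(442512, 231784), E) = Add(Add(442512, 231784), 1955153) = Add(674296, 1955153) = 2629449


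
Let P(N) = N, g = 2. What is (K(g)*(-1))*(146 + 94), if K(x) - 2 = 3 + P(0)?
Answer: -1200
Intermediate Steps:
K(x) = 5 (K(x) = 2 + (3 + 0) = 2 + 3 = 5)
(K(g)*(-1))*(146 + 94) = (5*(-1))*(146 + 94) = -5*240 = -1200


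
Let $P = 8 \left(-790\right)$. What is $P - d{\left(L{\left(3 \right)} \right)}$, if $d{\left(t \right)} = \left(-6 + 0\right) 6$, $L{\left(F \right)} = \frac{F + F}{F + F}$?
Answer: $-6284$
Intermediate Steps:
$L{\left(F \right)} = 1$ ($L{\left(F \right)} = \frac{2 F}{2 F} = 2 F \frac{1}{2 F} = 1$)
$d{\left(t \right)} = -36$ ($d{\left(t \right)} = \left(-6\right) 6 = -36$)
$P = -6320$
$P - d{\left(L{\left(3 \right)} \right)} = -6320 - -36 = -6320 + 36 = -6284$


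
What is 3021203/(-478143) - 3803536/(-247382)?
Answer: 535621436551/59141985813 ≈ 9.0565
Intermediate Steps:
3021203/(-478143) - 3803536/(-247382) = 3021203*(-1/478143) - 3803536*(-1/247382) = -3021203/478143 + 1901768/123691 = 535621436551/59141985813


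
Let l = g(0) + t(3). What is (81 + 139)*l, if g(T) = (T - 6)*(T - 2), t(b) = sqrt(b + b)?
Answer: 2640 + 220*sqrt(6) ≈ 3178.9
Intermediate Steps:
t(b) = sqrt(2)*sqrt(b) (t(b) = sqrt(2*b) = sqrt(2)*sqrt(b))
g(T) = (-6 + T)*(-2 + T)
l = 12 + sqrt(6) (l = (12 + 0**2 - 8*0) + sqrt(2)*sqrt(3) = (12 + 0 + 0) + sqrt(6) = 12 + sqrt(6) ≈ 14.449)
(81 + 139)*l = (81 + 139)*(12 + sqrt(6)) = 220*(12 + sqrt(6)) = 2640 + 220*sqrt(6)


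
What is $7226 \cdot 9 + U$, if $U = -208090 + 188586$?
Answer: $45530$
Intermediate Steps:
$U = -19504$
$7226 \cdot 9 + U = 7226 \cdot 9 - 19504 = 65034 - 19504 = 45530$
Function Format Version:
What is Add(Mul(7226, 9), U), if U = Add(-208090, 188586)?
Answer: 45530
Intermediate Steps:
U = -19504
Add(Mul(7226, 9), U) = Add(Mul(7226, 9), -19504) = Add(65034, -19504) = 45530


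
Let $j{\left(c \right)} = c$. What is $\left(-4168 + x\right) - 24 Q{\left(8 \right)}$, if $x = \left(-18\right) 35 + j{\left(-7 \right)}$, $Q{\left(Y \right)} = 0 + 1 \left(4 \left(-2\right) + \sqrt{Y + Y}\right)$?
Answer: $-4709$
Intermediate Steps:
$Q{\left(Y \right)} = -8 + \sqrt{2} \sqrt{Y}$ ($Q{\left(Y \right)} = 0 + 1 \left(-8 + \sqrt{2 Y}\right) = 0 + 1 \left(-8 + \sqrt{2} \sqrt{Y}\right) = 0 + \left(-8 + \sqrt{2} \sqrt{Y}\right) = -8 + \sqrt{2} \sqrt{Y}$)
$x = -637$ ($x = \left(-18\right) 35 - 7 = -630 - 7 = -637$)
$\left(-4168 + x\right) - 24 Q{\left(8 \right)} = \left(-4168 - 637\right) - 24 \left(-8 + \sqrt{2} \sqrt{8}\right) = -4805 - 24 \left(-8 + \sqrt{2} \cdot 2 \sqrt{2}\right) = -4805 - 24 \left(-8 + 4\right) = -4805 - -96 = -4805 + 96 = -4709$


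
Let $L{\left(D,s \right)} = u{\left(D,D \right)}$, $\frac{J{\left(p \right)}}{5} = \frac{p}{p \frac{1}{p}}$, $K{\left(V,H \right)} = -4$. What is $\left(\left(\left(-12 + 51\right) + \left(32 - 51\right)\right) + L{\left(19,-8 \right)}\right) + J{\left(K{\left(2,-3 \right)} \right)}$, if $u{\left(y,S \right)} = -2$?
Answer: $-2$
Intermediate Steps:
$J{\left(p \right)} = 5 p$ ($J{\left(p \right)} = 5 \frac{p}{p \frac{1}{p}} = 5 \frac{p}{1} = 5 p 1 = 5 p$)
$L{\left(D,s \right)} = -2$
$\left(\left(\left(-12 + 51\right) + \left(32 - 51\right)\right) + L{\left(19,-8 \right)}\right) + J{\left(K{\left(2,-3 \right)} \right)} = \left(\left(\left(-12 + 51\right) + \left(32 - 51\right)\right) - 2\right) + 5 \left(-4\right) = \left(\left(39 + \left(32 - 51\right)\right) - 2\right) - 20 = \left(\left(39 - 19\right) - 2\right) - 20 = \left(20 - 2\right) - 20 = 18 - 20 = -2$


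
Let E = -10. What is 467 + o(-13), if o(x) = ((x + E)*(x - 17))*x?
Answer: -8503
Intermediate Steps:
o(x) = x*(-17 + x)*(-10 + x) (o(x) = ((x - 10)*(x - 17))*x = ((-10 + x)*(-17 + x))*x = ((-17 + x)*(-10 + x))*x = x*(-17 + x)*(-10 + x))
467 + o(-13) = 467 - 13*(170 + (-13)**2 - 27*(-13)) = 467 - 13*(170 + 169 + 351) = 467 - 13*690 = 467 - 8970 = -8503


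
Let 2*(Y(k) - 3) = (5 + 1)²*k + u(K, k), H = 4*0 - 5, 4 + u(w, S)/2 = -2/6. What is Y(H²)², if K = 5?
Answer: 1811716/9 ≈ 2.0130e+5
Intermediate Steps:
u(w, S) = -26/3 (u(w, S) = -8 + 2*(-2/6) = -8 + 2*(-2*⅙) = -8 + 2*(-⅓) = -8 - ⅔ = -26/3)
H = -5 (H = 0 - 5 = -5)
Y(k) = -4/3 + 18*k (Y(k) = 3 + ((5 + 1)²*k - 26/3)/2 = 3 + (6²*k - 26/3)/2 = 3 + (36*k - 26/3)/2 = 3 + (-26/3 + 36*k)/2 = 3 + (-13/3 + 18*k) = -4/3 + 18*k)
Y(H²)² = (-4/3 + 18*(-5)²)² = (-4/3 + 18*25)² = (-4/3 + 450)² = (1346/3)² = 1811716/9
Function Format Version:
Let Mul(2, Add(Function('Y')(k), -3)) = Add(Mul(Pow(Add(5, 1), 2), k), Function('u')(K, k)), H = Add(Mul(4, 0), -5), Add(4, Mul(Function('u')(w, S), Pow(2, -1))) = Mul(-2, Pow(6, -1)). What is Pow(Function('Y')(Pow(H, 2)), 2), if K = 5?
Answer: Rational(1811716, 9) ≈ 2.0130e+5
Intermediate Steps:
Function('u')(w, S) = Rational(-26, 3) (Function('u')(w, S) = Add(-8, Mul(2, Mul(-2, Pow(6, -1)))) = Add(-8, Mul(2, Mul(-2, Rational(1, 6)))) = Add(-8, Mul(2, Rational(-1, 3))) = Add(-8, Rational(-2, 3)) = Rational(-26, 3))
H = -5 (H = Add(0, -5) = -5)
Function('Y')(k) = Add(Rational(-4, 3), Mul(18, k)) (Function('Y')(k) = Add(3, Mul(Rational(1, 2), Add(Mul(Pow(Add(5, 1), 2), k), Rational(-26, 3)))) = Add(3, Mul(Rational(1, 2), Add(Mul(Pow(6, 2), k), Rational(-26, 3)))) = Add(3, Mul(Rational(1, 2), Add(Mul(36, k), Rational(-26, 3)))) = Add(3, Mul(Rational(1, 2), Add(Rational(-26, 3), Mul(36, k)))) = Add(3, Add(Rational(-13, 3), Mul(18, k))) = Add(Rational(-4, 3), Mul(18, k)))
Pow(Function('Y')(Pow(H, 2)), 2) = Pow(Add(Rational(-4, 3), Mul(18, Pow(-5, 2))), 2) = Pow(Add(Rational(-4, 3), Mul(18, 25)), 2) = Pow(Add(Rational(-4, 3), 450), 2) = Pow(Rational(1346, 3), 2) = Rational(1811716, 9)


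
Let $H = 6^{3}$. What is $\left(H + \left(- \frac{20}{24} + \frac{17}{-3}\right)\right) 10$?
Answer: $2095$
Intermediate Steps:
$H = 216$
$\left(H + \left(- \frac{20}{24} + \frac{17}{-3}\right)\right) 10 = \left(216 + \left(- \frac{20}{24} + \frac{17}{-3}\right)\right) 10 = \left(216 + \left(\left(-20\right) \frac{1}{24} + 17 \left(- \frac{1}{3}\right)\right)\right) 10 = \left(216 - \frac{13}{2}\right) 10 = \frac{419}{2} \cdot 10 = 2095$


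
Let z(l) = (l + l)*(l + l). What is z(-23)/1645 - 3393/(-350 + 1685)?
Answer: -36755/29281 ≈ -1.2553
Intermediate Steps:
z(l) = 4*l² (z(l) = (2*l)*(2*l) = 4*l²)
z(-23)/1645 - 3393/(-350 + 1685) = (4*(-23)²)/1645 - 3393/(-350 + 1685) = (4*529)*(1/1645) - 3393/1335 = 2116*(1/1645) - 3393*1/1335 = 2116/1645 - 1131/445 = -36755/29281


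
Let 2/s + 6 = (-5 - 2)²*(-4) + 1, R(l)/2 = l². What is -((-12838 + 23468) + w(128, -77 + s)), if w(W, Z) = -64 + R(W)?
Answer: -43334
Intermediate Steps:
R(l) = 2*l²
s = -2/201 (s = 2/(-6 + ((-5 - 2)²*(-4) + 1)) = 2/(-6 + ((-7)²*(-4) + 1)) = 2/(-6 + (49*(-4) + 1)) = 2/(-6 + (-196 + 1)) = 2/(-6 - 195) = 2/(-201) = 2*(-1/201) = -2/201 ≈ -0.0099503)
w(W, Z) = -64 + 2*W²
-((-12838 + 23468) + w(128, -77 + s)) = -((-12838 + 23468) + (-64 + 2*128²)) = -(10630 + (-64 + 2*16384)) = -(10630 + (-64 + 32768)) = -(10630 + 32704) = -1*43334 = -43334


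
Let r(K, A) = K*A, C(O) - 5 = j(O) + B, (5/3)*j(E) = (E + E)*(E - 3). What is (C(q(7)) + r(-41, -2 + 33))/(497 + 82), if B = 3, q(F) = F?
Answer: -2049/965 ≈ -2.1233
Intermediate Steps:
j(E) = 6*E*(-3 + E)/5 (j(E) = 3*((E + E)*(E - 3))/5 = 3*((2*E)*(-3 + E))/5 = 3*(2*E*(-3 + E))/5 = 6*E*(-3 + E)/5)
C(O) = 8 + 6*O*(-3 + O)/5 (C(O) = 5 + (6*O*(-3 + O)/5 + 3) = 5 + (3 + 6*O*(-3 + O)/5) = 8 + 6*O*(-3 + O)/5)
r(K, A) = A*K
(C(q(7)) + r(-41, -2 + 33))/(497 + 82) = ((8 + (6/5)*7*(-3 + 7)) + (-2 + 33)*(-41))/(497 + 82) = ((8 + (6/5)*7*4) + 31*(-41))/579 = ((8 + 168/5) - 1271)*(1/579) = (208/5 - 1271)*(1/579) = -6147/5*1/579 = -2049/965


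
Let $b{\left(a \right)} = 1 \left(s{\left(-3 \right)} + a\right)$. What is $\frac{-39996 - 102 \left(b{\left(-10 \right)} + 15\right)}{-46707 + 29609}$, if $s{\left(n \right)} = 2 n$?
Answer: $\frac{19947}{8549} \approx 2.3333$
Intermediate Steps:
$b{\left(a \right)} = -6 + a$ ($b{\left(a \right)} = 1 \left(2 \left(-3\right) + a\right) = 1 \left(-6 + a\right) = -6 + a$)
$\frac{-39996 - 102 \left(b{\left(-10 \right)} + 15\right)}{-46707 + 29609} = \frac{-39996 - 102 \left(\left(-6 - 10\right) + 15\right)}{-46707 + 29609} = \frac{-39996 - 102 \left(-16 + 15\right)}{-17098} = \left(-39996 - -102\right) \left(- \frac{1}{17098}\right) = \left(-39996 + 102\right) \left(- \frac{1}{17098}\right) = \left(-39894\right) \left(- \frac{1}{17098}\right) = \frac{19947}{8549}$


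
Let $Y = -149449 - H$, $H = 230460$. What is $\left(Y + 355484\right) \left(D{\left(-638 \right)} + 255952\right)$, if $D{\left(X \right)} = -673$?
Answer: $-6235189575$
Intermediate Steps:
$Y = -379909$ ($Y = -149449 - 230460 = -379909$)
$\left(Y + 355484\right) \left(D{\left(-638 \right)} + 255952\right) = \left(-379909 + 355484\right) \left(-673 + 255952\right) = \left(-24425\right) 255279 = -6235189575$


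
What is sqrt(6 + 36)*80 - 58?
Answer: -58 + 80*sqrt(42) ≈ 460.46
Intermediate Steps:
sqrt(6 + 36)*80 - 58 = sqrt(42)*80 - 58 = 80*sqrt(42) - 58 = -58 + 80*sqrt(42)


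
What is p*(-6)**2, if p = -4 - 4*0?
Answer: -144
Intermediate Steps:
p = -4 (p = -4 + 0 = -4)
p*(-6)**2 = -4*(-6)**2 = -4*36 = -144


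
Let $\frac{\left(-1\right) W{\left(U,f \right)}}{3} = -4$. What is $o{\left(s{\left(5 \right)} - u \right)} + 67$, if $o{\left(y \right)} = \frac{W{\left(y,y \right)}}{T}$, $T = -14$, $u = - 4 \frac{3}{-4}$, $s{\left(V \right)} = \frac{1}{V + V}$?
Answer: $\frac{463}{7} \approx 66.143$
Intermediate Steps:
$s{\left(V \right)} = \frac{1}{2 V}$
$W{\left(U,f \right)} = 12$ ($W{\left(U,f \right)} = \left(-3\right) \left(-4\right) = 12$)
$u = 3$ ($u = - 4 \cdot 3 \left(- \frac{1}{4}\right) = \left(-4\right) \left(- \frac{3}{4}\right) = 3$)
$o{\left(y \right)} = - \frac{6}{7}$ ($o{\left(y \right)} = \frac{12}{-14} = 12 \left(- \frac{1}{14}\right) = - \frac{6}{7}$)
$o{\left(s{\left(5 \right)} - u \right)} + 67 = - \frac{6}{7} + 67 = \frac{463}{7}$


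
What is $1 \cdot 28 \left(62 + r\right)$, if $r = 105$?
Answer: $4676$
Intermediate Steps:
$1 \cdot 28 \left(62 + r\right) = 1 \cdot 28 \left(62 + 105\right) = 28 \cdot 167 = 4676$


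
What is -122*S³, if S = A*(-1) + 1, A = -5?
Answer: -26352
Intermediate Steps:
S = 6 (S = -5*(-1) + 1 = 5 + 1 = 6)
-122*S³ = -122*6³ = -122*216 = -26352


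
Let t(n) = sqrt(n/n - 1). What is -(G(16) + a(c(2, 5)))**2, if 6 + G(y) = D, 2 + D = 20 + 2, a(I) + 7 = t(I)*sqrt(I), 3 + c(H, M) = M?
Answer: -49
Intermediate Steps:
c(H, M) = -3 + M
t(n) = 0 (t(n) = sqrt(1 - 1) = sqrt(0) = 0)
a(I) = -7 (a(I) = -7 + 0*sqrt(I) = -7 + 0 = -7)
D = 20 (D = -2 + (20 + 2) = -2 + 22 = 20)
G(y) = 14 (G(y) = -6 + 20 = 14)
-(G(16) + a(c(2, 5)))**2 = -(14 - 7)**2 = -1*7**2 = -1*49 = -49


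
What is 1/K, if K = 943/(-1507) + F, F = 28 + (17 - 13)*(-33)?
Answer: -1507/157671 ≈ -0.0095579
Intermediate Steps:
F = -104 (F = 28 + 4*(-33) = 28 - 132 = -104)
K = -157671/1507 (K = 943/(-1507) - 104 = 943*(-1/1507) - 104 = -943/1507 - 104 = -157671/1507 ≈ -104.63)
1/K = 1/(-157671/1507) = -1507/157671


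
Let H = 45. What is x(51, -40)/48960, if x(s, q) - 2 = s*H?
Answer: 2297/48960 ≈ 0.046916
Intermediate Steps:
x(s, q) = 2 + 45*s (x(s, q) = 2 + s*45 = 2 + 45*s)
x(51, -40)/48960 = (2 + 45*51)/48960 = (2 + 2295)*(1/48960) = 2297*(1/48960) = 2297/48960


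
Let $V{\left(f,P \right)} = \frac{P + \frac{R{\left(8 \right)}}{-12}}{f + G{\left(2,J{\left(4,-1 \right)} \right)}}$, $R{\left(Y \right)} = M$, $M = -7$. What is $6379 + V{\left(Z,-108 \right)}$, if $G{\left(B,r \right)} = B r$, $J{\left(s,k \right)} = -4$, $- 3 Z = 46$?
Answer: $\frac{1787409}{280} \approx 6383.6$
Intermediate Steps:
$Z = - \frac{46}{3}$ ($Z = \left(- \frac{1}{3}\right) 46 = - \frac{46}{3} \approx -15.333$)
$R{\left(Y \right)} = -7$
$V{\left(f,P \right)} = \frac{\frac{7}{12} + P}{-8 + f}$ ($V{\left(f,P \right)} = \frac{P - \frac{7}{-12}}{f + 2 \left(-4\right)} = \frac{P - - \frac{7}{12}}{f - 8} = \frac{P + \frac{7}{12}}{-8 + f} = \frac{\frac{7}{12} + P}{-8 + f}$)
$6379 + V{\left(Z,-108 \right)} = 6379 + \frac{\frac{7}{12} - 108}{-8 - \frac{46}{3}} = 6379 + \frac{1}{- \frac{70}{3}} \left(- \frac{1289}{12}\right) = 6379 - - \frac{1289}{280} = 6379 + \frac{1289}{280} = \frac{1787409}{280}$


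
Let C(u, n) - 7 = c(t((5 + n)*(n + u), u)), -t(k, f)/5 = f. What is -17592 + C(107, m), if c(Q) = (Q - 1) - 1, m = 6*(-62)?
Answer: -18122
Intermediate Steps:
m = -372
t(k, f) = -5*f
c(Q) = -2 + Q (c(Q) = (-1 + Q) - 1 = -2 + Q)
C(u, n) = 5 - 5*u (C(u, n) = 7 + (-2 - 5*u) = 5 - 5*u)
-17592 + C(107, m) = -17592 + (5 - 5*107) = -17592 + (5 - 535) = -17592 - 530 = -18122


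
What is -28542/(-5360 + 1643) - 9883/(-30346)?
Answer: 300956881/37598694 ≈ 8.0045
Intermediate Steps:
-28542/(-5360 + 1643) - 9883/(-30346) = -28542/(-3717) - 9883*(-1/30346) = -28542*(-1/3717) + 9883/30346 = 9514/1239 + 9883/30346 = 300956881/37598694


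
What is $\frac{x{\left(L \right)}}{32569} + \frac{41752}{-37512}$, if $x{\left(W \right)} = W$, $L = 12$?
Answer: $- \frac{169921343}{152716041} \approx -1.1127$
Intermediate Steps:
$\frac{x{\left(L \right)}}{32569} + \frac{41752}{-37512} = \frac{12}{32569} + \frac{41752}{-37512} = 12 \cdot \frac{1}{32569} + 41752 \left(- \frac{1}{37512}\right) = \frac{12}{32569} - \frac{5219}{4689} = - \frac{169921343}{152716041}$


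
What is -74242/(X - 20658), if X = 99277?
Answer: -74242/78619 ≈ -0.94433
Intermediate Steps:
-74242/(X - 20658) = -74242/(99277 - 20658) = -74242/78619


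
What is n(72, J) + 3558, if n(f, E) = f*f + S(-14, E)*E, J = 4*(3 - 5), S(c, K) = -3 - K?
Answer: 8702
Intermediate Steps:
J = -8 (J = 4*(-2) = -8)
n(f, E) = f**2 + E*(-3 - E) (n(f, E) = f*f + (-3 - E)*E = f**2 + E*(-3 - E))
n(72, J) + 3558 = (72**2 - 1*(-8)*(3 - 8)) + 3558 = (5184 - 1*(-8)*(-5)) + 3558 = (5184 - 40) + 3558 = 5144 + 3558 = 8702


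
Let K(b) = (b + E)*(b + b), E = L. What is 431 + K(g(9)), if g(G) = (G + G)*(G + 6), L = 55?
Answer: 175931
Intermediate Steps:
E = 55
g(G) = 2*G*(6 + G) (g(G) = (2*G)*(6 + G) = 2*G*(6 + G))
K(b) = 2*b*(55 + b) (K(b) = (b + 55)*(b + b) = (55 + b)*(2*b) = 2*b*(55 + b))
431 + K(g(9)) = 431 + 2*(2*9*(6 + 9))*(55 + 2*9*(6 + 9)) = 431 + 2*(2*9*15)*(55 + 2*9*15) = 431 + 2*270*(55 + 270) = 431 + 2*270*325 = 431 + 175500 = 175931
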